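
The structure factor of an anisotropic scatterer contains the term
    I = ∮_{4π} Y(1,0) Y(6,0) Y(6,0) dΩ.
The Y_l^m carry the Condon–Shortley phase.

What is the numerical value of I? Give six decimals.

0.000000

Σlᵢ=13 odd — θ-integrand is odd under cosθ→−cosθ; I=0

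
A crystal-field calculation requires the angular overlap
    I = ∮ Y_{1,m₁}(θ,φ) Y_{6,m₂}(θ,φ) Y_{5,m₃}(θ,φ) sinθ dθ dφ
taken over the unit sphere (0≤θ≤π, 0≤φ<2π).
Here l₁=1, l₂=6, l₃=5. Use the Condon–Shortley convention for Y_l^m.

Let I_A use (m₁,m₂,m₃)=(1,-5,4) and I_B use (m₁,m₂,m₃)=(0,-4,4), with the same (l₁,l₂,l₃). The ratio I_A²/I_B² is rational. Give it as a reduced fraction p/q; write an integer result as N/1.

11/4

Shared (l₁,l₂,l₃)=(1,6,5): N and (l;000)² cancel in I_A²/I_B².
A: Δ = 2!·0!·10!/13! = 1/858; Racah Σ t=0..0: t=0:+1/725760 = 1/725760; ⇒ 3j(1 6 5; 1 -5 4)² = 5/78, sgn -1
B: Δ = 2!·0!·10!/13! = 1/858; Racah Σ t=1..1: t=1:−1/362880 = -1/362880; ⇒ 3j(1 6 5; 0 -4 4)² = 10/429, sgn +1
I_A²/I_B² = (5/78)/(10/429) = 11/4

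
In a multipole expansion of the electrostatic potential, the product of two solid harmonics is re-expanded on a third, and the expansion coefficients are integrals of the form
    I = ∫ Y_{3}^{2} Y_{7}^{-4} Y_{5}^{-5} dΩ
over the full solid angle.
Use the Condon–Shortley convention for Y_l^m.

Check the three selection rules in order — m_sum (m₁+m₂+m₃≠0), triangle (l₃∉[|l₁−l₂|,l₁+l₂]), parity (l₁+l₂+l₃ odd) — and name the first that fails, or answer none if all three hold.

m₁+m₂+m₃ = 2 − 4 − 5 = -7  ✗
triangle: |3−7|=4 ≤ l₃=5 ≤ 3+7=10
parity: l₁+l₂+l₃ = 15 is odd

m_sum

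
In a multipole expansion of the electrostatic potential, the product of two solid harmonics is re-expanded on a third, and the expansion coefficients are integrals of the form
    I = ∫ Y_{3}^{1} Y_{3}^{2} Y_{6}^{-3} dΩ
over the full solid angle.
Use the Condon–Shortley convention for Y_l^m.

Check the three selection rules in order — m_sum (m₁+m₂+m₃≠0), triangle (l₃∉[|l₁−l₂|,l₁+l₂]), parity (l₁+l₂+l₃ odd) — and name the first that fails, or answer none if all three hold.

Σmᵢ = 0  ✓
l₃∈[|l₁−l₂|,l₁+l₂]=[0,6], have l₃=6  ✓
Σlᵢ = 12 ⇒ even  ✓

none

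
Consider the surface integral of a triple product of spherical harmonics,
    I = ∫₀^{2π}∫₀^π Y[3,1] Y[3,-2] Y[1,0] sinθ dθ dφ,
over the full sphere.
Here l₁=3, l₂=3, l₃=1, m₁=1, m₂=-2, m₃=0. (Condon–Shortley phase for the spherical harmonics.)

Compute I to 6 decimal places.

m-sum = 1 − 2 + 0 = -1 ≠ 0 ⇒ I = 0

0.000000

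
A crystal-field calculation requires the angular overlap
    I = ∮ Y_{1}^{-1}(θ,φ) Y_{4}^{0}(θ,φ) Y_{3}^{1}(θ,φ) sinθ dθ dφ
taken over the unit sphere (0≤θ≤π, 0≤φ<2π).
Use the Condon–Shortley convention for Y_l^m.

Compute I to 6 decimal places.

0.150786

Rules hold: Σm=0, L=8 even, 3≤3≤5.
N = 3·9·7 = 189
Δ = 2!·0!·6!/9! = 1/252
Racah Σ t=1..1: t=1:−1/36 = -1/36
⇒ 3j(1 4 3; 0 0 0)² = 4/63, sgn +1
Racah Σ t=2..2: t=2:+1/96 = 1/96
⇒ 3j(1 4 3; -1 0 1)² = 1/42, sgn +1
4πI² = N·(3j₀)²·(3jₘ)² = 2/7
I = +1·√(0.285714/4π) = 0.15078601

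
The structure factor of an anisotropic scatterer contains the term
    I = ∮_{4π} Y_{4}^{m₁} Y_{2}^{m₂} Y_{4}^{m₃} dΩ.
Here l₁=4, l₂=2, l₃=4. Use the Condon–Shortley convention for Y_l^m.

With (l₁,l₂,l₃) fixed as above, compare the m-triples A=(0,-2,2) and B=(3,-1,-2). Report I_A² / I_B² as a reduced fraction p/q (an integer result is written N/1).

36/35

l's match ⇒ only the (l;m) 3-j factors differ between A and B.
A: triangle coeff Δ(4,2,4) = 1/13860; Σ_t [0,0]: t=0:+1/192 = 1/192; (3j)²=3/77 [(4 2 4; 0 -2 2)], sign=+1
B: triangle coeff Δ(4,2,4) = 1/13860; Σ_t [0,1]: t=0:+1/240 t=1:−1/1440 = 1/288; (3j)²=5/132 [(4 2 4; 3 -1 -2)], sign=+1
I_A²/I_B² = (3/77)/(5/132) = 36/35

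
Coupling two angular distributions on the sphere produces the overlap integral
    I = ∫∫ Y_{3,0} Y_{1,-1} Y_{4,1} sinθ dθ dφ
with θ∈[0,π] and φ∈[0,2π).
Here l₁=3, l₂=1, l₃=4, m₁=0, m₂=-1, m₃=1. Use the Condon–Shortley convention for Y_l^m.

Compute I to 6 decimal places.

-0.194664

m-sum 0 ✓  L=8 even ✓  2≤4≤4 ✓
Π(2lᵢ+1) = 7×3×9 = 189
triangle coeff Δ(3,1,4) = 1/252
Σ_t [0,0]: t=0:+1/36 = 1/36
(3j)²=4/63 [(3 1 4; 0 0 0)], sign=+1
Σ_t [0,0]: t=0:+1/72 = 1/72
(3j)²=5/126 [(3 1 4; 0 -1 1)], sign=-1
⇒ 4πI² = 10/21
I = (-1)√(10/21/(4π)) = -0.19466390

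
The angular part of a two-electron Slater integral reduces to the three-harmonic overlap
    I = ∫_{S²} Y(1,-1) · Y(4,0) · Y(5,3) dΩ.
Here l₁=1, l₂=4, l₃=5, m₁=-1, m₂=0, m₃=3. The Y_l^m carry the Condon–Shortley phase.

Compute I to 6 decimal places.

m-sum = -1 + 0 + 3 = 2 ≠ 0 ⇒ I = 0

0.000000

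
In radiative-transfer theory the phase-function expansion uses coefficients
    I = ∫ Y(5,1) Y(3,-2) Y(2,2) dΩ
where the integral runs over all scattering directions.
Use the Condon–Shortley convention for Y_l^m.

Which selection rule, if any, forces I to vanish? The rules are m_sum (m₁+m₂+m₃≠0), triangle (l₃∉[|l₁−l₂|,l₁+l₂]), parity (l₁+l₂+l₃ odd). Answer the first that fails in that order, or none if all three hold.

m_sum

azimuthal sum: 1 − 2 + 2 = 1  ✗
2 ≤ 2 ≤ 8 (triangle on l)
L = 5 + 3 + 2 = 10 (even)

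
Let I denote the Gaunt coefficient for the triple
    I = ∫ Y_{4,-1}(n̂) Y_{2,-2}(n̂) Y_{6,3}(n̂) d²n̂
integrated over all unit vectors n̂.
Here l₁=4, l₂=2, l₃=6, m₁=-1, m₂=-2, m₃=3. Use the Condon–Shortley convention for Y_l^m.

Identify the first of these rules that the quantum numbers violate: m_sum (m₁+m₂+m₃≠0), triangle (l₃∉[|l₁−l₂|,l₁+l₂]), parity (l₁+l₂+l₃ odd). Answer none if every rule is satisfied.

none

azimuthal sum: -1 − 2 + 3 = 0  ✓
2 ≤ 6 ≤ 6 (triangle on l)  ✓
L = 4 + 2 + 6 = 12 (even)  ✓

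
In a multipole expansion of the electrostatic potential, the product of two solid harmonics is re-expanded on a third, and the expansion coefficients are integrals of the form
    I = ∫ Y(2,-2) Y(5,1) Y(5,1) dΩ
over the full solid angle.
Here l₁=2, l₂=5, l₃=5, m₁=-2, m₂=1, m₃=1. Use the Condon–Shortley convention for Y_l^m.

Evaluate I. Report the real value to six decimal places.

0.198089

Rules hold: Σm=0, L=12 even, 3≤5≤7.
N = 5·11·11 = 605
Δ = 2!·2!·8!/13! = 1/38610
Racah Σ t=0..2: t=0:+1/2880 t=1:−1/576 t=2:+1/2880 = -1/960
⇒ 3j(2 5 5; 0 0 0)² = 10/429, sgn +1
Racah Σ t=2..2: t=2:+1/2304 = 1/2304
⇒ 3j(2 5 5; -2 1 1)² = 5/143, sgn +1
4πI² = N·(3j₀)²·(3jₘ)² = 250/507
I = +1·√(0.493097/4π) = 0.19808933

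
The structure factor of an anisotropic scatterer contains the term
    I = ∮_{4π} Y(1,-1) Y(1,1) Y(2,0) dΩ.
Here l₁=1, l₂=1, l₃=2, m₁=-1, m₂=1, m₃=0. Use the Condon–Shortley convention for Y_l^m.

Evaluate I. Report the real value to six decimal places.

Checks pass: Σm=0; 4 even; l₃=2∈[0,2].
(2·1+1)(2·1+1)(2·2+1) = 45
Δ: 0! 2! 2! / 5! → 1/30
sum: t=0:+1/1 = 1/1
3j²(1 1 2; 0 0 0) = Δ·Π!·Σ² = 2/15  (sign +1)
sum: t=0:+1/4 = 1/4
3j²(1 1 2; -1 1 0) = Δ·Π!·Σ² = 1/30  (sign +1)
combine: 4πI² = 45·2/15·1/30 = 1/5
take √, sign +1: I = 0.12615663

0.126157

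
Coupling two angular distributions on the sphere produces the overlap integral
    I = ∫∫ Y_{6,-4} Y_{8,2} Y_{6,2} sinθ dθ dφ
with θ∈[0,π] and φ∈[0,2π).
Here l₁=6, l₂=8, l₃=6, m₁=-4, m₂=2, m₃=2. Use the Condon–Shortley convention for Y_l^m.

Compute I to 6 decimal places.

Rules hold: Σm=0, L=20 even, 2≤6≤14.
N = 13·17·13 = 2873
Δ = 8!·4!·8!/21! = 1/1309458150
Racah Σ t=2..6: t=2:+1/49766400 t=3:−1/3110400 t=4:+1/1327104 t=5:−1/3110400 t=6:+1/49766400 = 1/6635520
⇒ 3j(6 8 6; 0 0 0)² = 350/46189, sgn +1
Racah Σ t=6..8: t=6:+1/19906560 t=7:−1/21772800 t=8:+1/232243200 = 1/116121600
⇒ 3j(6 8 6; -4 2 2)² = 48/46189, sgn +1
4πI² = N·(3j₀)²·(3jₘ)² = 16800/742577
I = +1·√(0.0226239/4π) = 0.04243058

0.042431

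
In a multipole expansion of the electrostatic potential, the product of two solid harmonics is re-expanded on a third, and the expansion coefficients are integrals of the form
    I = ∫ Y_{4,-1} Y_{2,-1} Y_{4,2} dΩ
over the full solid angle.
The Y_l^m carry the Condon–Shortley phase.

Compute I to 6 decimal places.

0.127700

Checks pass: Σm=0; 10 even; l₃=4∈[2,6].
(2·4+1)(2·2+1)(2·4+1) = 405
Δ: 2! 6! 2! / 11! → 1/13860
sum: t=0:+1/192 t=1:−1/36 t=2:+1/192 = -5/288
3j²(4 2 4; 0 0 0) = Δ·Π!·Σ² = 20/693  (sign -1)
sum: t=0:+1/240 t=1:−1/96 = -1/160
3j²(4 2 4; -1 -1 2) = Δ·Π!·Σ² = 27/1540  (sign -1)
combine: 4πI² = 405·20/693·27/1540 = 1215/5929
take √, sign +1: I = 0.12770047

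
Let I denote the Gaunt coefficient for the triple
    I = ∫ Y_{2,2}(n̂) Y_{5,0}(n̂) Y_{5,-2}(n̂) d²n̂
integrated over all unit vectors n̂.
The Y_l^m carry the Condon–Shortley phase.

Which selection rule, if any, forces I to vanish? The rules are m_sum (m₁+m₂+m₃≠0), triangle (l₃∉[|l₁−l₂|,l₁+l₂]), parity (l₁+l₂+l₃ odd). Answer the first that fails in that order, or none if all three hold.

none

m₁+m₂+m₃ = 2 + 0 − 2 = 0  ✓
triangle: |2−5|=3 ≤ l₃=5 ≤ 2+5=7  ✓
parity: l₁+l₂+l₃ = 12 is even  ✓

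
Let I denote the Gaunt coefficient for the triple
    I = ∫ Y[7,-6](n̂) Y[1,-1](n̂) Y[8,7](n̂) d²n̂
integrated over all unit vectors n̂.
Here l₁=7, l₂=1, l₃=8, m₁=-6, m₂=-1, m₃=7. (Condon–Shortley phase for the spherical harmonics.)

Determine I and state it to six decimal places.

-0.313531

m-sum 0 ✓  L=16 even ✓  6≤8≤8 ✓
Π(2lᵢ+1) = 15×3×17 = 765
triangle coeff Δ(7,1,8) = 1/2040
Σ_t [0,0]: t=0:+1/25401600 = 1/25401600
(3j)²=8/255 [(7 1 8; 0 0 0)], sign=+1
Σ_t [0,0]: t=0:+1/12454041600 = 1/12454041600
(3j)²=7/136 [(7 1 8; -6 -1 7)], sign=-1
⇒ 4πI² = 21/17
I = (-1)√(21/17/(4π)) = -0.31353083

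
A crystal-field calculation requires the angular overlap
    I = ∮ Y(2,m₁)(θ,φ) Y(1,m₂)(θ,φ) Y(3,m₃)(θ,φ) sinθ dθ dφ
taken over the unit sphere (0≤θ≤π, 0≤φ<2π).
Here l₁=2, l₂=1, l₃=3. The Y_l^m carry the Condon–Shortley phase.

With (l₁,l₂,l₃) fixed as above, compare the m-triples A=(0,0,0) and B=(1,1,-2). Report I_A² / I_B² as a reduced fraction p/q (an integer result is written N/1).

l's match ⇒ only the (l;m) 3-j factors differ between A and B.
A: triangle coeff Δ(2,1,3) = 1/105; Σ_t [0,0]: t=0:+1/4 = 1/4; (3j)²=3/35 [(2 1 3; 0 0 0)], sign=-1
B: triangle coeff Δ(2,1,3) = 1/105; Σ_t [0,0]: t=0:+1/12 = 1/12; (3j)²=2/21 [(2 1 3; 1 1 -2)], sign=-1
I_A²/I_B² = (3/35)/(2/21) = 9/10

9/10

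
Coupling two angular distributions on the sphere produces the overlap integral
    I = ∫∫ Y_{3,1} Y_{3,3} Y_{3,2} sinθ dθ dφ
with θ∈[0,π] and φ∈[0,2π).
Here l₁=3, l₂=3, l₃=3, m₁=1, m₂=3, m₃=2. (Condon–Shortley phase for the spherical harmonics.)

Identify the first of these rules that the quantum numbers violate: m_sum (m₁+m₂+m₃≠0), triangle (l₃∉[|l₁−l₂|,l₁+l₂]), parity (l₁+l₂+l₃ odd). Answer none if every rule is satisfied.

Σmᵢ = 6  ✗
l₃∈[|l₁−l₂|,l₁+l₂]=[0,6], have l₃=3
Σlᵢ = 9 ⇒ odd

m_sum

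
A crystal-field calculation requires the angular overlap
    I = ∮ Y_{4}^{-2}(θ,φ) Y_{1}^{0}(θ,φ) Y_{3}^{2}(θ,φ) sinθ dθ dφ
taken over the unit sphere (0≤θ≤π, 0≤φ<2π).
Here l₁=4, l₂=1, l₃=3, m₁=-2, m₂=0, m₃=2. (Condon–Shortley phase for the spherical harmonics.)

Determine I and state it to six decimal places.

Rules hold: Σm=0, L=8 even, 3≤3≤5.
N = 9·3·7 = 189
Δ = 2!·6!·0!/9! = 1/252
Racah Σ t=1..1: t=1:−1/36 = -1/36
⇒ 3j(4 1 3; 0 0 0)² = 4/63, sgn +1
Racah Σ t=1..1: t=1:−1/120 = -1/120
⇒ 3j(4 1 3; -2 0 2)² = 1/21, sgn +1
4πI² = N·(3j₀)²·(3jₘ)² = 4/7
I = +1·√(0.571429/4π) = 0.21324362

0.213244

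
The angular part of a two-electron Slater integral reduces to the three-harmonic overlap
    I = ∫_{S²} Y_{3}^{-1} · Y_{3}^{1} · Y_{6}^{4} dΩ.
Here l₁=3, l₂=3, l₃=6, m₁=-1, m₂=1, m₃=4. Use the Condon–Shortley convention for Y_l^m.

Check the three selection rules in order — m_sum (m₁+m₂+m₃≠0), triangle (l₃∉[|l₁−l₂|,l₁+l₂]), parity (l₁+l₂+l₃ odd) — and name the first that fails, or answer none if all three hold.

m₁+m₂+m₃ = -1 + 1 + 4 = 4  ✗
triangle: |3−3|=0 ≤ l₃=6 ≤ 3+3=6
parity: l₁+l₂+l₃ = 12 is even

m_sum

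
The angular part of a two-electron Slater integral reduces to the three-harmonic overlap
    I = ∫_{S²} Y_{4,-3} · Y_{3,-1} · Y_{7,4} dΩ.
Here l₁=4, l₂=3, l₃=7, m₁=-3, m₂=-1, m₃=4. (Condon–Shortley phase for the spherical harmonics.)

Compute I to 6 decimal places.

0.212007

m-sum 0 ✓  L=14 even ✓  1≤7≤7 ✓
Π(2lᵢ+1) = 9×7×15 = 945
triangle coeff Δ(4,3,7) = 1/45045
Σ_t [0,0]: t=0:+1/20736 = 1/20736
(3j)²=35/1287 [(4 3 7; 0 0 0)], sign=-1
Σ_t [0,0]: t=0:+1/241920 = 1/241920
(3j)²=2/91 [(4 3 7; -3 -1 4)], sign=-1
⇒ 4πI² = 1050/1859
I = (+1)√(1050/1859/(4π)) = 0.21200691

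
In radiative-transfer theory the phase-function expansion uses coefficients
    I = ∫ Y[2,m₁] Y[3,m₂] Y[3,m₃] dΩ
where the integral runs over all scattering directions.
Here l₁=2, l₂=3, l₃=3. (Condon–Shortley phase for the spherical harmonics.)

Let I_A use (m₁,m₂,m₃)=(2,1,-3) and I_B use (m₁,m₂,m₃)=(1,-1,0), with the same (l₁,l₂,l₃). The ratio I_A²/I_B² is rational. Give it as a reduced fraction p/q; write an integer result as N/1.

Same 2,3,3: normalisation and zero-m 3j drop out of the ratio.
A: Δ: 2! 2! 4! / 9! → 1/3780; sum: t=0:+1/96 = 1/96; 3j²(2 3 3; 2 1 -3) = Δ·Π!·Σ² = 1/42  (sign +1)
B: Δ: 2! 2! 4! / 9! → 1/3780; sum: t=0:+1/8 t=1:−1/12 = 1/24; 3j²(2 3 3; 1 -1 0) = Δ·Π!·Σ² = 1/210  (sign -1)
I_A²/I_B² = (1/42)/(1/210) = 5/1

5/1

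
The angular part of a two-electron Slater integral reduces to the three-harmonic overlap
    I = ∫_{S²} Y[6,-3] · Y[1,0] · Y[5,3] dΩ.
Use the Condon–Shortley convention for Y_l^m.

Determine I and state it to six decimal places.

-0.212310

m-sum 0 ✓  L=12 even ✓  5≤5≤7 ✓
Π(2lᵢ+1) = 13×3×11 = 429
triangle coeff Δ(6,1,5) = 1/858
Σ_t [1,1]: t=1:−1/14400 = -1/14400
(3j)²=6/143 [(6 1 5; 0 0 0)], sign=+1
Σ_t [1,1]: t=1:−1/80640 = -1/80640
(3j)²=9/286 [(6 1 5; -3 0 3)], sign=-1
⇒ 4πI² = 81/143
I = (-1)√(81/143/(4π)) = -0.21230956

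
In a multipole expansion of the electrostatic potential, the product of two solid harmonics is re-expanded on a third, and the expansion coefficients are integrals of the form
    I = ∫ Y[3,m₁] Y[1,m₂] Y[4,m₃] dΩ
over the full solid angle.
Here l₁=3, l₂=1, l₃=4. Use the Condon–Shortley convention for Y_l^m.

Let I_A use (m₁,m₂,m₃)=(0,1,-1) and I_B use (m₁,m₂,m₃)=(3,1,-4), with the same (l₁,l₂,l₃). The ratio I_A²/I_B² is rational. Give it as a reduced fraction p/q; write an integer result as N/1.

Same 3,1,4: normalisation and zero-m 3j drop out of the ratio.
A: Δ: 0! 6! 2! / 9! → 1/252; sum: t=0:+1/72 = 1/72; 3j²(3 1 4; 0 1 -1) = Δ·Π!·Σ² = 5/126  (sign -1)
B: Δ: 0! 6! 2! / 9! → 1/252; sum: t=0:+1/1440 = 1/1440; 3j²(3 1 4; 3 1 -4) = Δ·Π!·Σ² = 1/9  (sign +1)
I_A²/I_B² = (5/126)/(1/9) = 5/14

5/14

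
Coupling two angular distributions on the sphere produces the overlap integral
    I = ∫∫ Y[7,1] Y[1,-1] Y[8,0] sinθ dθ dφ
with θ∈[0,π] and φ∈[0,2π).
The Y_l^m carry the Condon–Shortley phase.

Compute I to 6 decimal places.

Rules hold: Σm=0, L=16 even, 6≤8≤8.
N = 15·3·17 = 765
Δ = 0!·14!·2!/17! = 1/2040
Racah Σ t=0..0: t=0:+1/25401600 = 1/25401600
⇒ 3j(7 1 8; 0 0 0)² = 8/255, sgn +1
Racah Σ t=0..0: t=0:+1/58060800 = 1/58060800
⇒ 3j(7 1 8; 1 -1 0)² = 7/510, sgn +1
4πI² = N·(3j₀)²·(3jₘ)² = 28/85
I = +1·√(0.329412/4π) = 0.16190663

0.161907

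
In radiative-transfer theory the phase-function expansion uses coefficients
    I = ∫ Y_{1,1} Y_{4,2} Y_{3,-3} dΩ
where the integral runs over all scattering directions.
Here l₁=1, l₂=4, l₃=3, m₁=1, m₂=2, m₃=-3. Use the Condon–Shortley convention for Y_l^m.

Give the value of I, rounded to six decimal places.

0.061558

Checks pass: Σm=0; 8 even; l₃=3∈[3,5].
(2·1+1)(2·4+1)(2·3+1) = 189
Δ: 2! 0! 6! / 9! → 1/252
sum: t=1:−1/36 = -1/36
3j²(1 4 3; 0 0 0) = Δ·Π!·Σ² = 4/63  (sign +1)
sum: t=0:+1/1440 = 1/1440
3j²(1 4 3; 1 2 -3) = Δ·Π!·Σ² = 1/252  (sign +1)
combine: 4πI² = 189·4/63·1/252 = 1/21
take √, sign +1: I = 0.06155813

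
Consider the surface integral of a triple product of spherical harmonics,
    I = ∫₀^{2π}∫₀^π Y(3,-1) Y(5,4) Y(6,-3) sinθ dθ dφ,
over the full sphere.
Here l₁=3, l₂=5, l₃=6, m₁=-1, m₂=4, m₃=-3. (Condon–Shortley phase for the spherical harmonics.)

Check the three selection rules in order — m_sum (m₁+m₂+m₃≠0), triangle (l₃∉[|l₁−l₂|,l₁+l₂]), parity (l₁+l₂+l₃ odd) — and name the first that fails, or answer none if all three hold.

none

m₁+m₂+m₃ = -1 + 4 − 3 = 0  ✓
triangle: |3−5|=2 ≤ l₃=6 ≤ 3+5=8  ✓
parity: l₁+l₂+l₃ = 14 is even  ✓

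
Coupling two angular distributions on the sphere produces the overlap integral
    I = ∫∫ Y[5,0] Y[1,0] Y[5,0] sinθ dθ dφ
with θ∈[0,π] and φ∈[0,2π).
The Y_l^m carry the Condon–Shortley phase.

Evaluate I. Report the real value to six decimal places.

0.000000

L=11 odd ⇒ parity kills the (l;000) factor ⇒ I = 0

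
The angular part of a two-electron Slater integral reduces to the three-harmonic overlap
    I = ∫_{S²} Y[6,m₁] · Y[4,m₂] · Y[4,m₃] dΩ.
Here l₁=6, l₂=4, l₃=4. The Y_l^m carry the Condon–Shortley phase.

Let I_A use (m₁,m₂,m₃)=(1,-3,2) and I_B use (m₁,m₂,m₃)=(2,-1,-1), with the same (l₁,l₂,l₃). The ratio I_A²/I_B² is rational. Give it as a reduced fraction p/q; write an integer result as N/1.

169/140

Same 6,4,4: normalisation and zero-m 3j drop out of the ratio.
A: Δ: 6! 6! 2! / 15! → 1/1261260; sum: t=0:+1/86400 t=1:−1/11520 = -13/172800; 3j²(6 4 4; 1 -3 2) = Δ·Π!·Σ² = 13/660  (sign -1)
B: Δ: 6! 6! 2! / 15! → 1/1261260; sum: t=1:−1/8640 t=2:+1/2304 t=3:−1/8640 = 7/34560; 3j²(6 4 4; 2 -1 -1) = Δ·Π!·Σ² = 7/429  (sign -1)
I_A²/I_B² = (13/660)/(7/429) = 169/140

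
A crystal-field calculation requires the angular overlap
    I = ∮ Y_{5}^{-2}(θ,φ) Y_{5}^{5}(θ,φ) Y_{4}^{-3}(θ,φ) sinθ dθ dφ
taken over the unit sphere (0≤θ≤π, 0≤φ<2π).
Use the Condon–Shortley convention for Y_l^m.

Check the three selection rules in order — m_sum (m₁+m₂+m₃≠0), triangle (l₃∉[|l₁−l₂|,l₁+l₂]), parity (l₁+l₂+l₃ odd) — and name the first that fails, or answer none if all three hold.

none

azimuthal sum: -2 + 5 − 3 = 0  ✓
0 ≤ 4 ≤ 10 (triangle on l)  ✓
L = 5 + 5 + 4 = 14 (even)  ✓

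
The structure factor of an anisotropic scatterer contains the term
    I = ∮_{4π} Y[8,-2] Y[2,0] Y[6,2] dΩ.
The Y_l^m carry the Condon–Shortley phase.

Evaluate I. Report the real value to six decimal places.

Checks pass: Σm=0; 16 even; l₃=6∈[6,10].
(2·8+1)(2·2+1)(2·6+1) = 1105
Δ: 4! 12! 0! / 17! → 1/30940
sum: t=2:+1/2073600 = 1/2073600
3j²(8 2 6; 0 0 0) = Δ·Π!·Σ² = 28/1105  (sign +1)
sum: t=2:+1/3870720 = 1/3870720
3j²(8 2 6; -2 0 2) = Δ·Π!·Σ² = 135/6188  (sign +1)
combine: 4πI² = 1105·28/1105·135/6188 = 135/221
take √, sign +1: I = 0.22047828

0.220478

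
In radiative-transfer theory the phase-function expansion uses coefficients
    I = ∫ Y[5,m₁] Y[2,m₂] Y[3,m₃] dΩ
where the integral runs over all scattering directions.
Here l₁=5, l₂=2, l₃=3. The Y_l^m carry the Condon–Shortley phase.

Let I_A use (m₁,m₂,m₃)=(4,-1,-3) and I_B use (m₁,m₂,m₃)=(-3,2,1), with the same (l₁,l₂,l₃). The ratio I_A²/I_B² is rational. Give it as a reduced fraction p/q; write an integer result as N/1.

6/5

Shared (l₁,l₂,l₃)=(5,2,3): N and (l;000)² cancel in I_A²/I_B².
A: Δ = 4!·6!·0!/11! = 1/2310; Racah Σ t=1..1: t=1:−1/4320 = -1/4320; ⇒ 3j(5 2 3; 4 -1 -3)² = 2/55, sgn -1
B: Δ = 4!·6!·0!/11! = 1/2310; Racah Σ t=4..4: t=4:+1/1152 = 1/1152; ⇒ 3j(5 2 3; -3 2 1)² = 1/33, sgn +1
I_A²/I_B² = (2/55)/(1/33) = 6/5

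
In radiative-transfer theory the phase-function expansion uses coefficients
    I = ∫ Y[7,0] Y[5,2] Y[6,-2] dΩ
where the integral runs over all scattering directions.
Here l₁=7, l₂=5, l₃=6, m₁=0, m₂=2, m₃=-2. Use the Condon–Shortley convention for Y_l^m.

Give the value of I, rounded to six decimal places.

-0.114807

Checks pass: Σm=0; 18 even; l₃=6∈[2,12].
(2·7+1)(2·5+1)(2·6+1) = 2145
Δ: 6! 8! 4! / 19! → 1/174594420
sum: t=1:−1/4147200 t=2:+1/207360 t=3:−1/82944 t=4:+1/207360 t=5:−1/4147200 = -1/345600
3j²(7 5 6; 0 0 0) = Δ·Π!·Σ² = 420/46189  (sign -1)
sum: t=3:−1/497664 t=4:+1/207360 t=5:−1/691200 t=6:+1/21772800 = 41/29030400
3j²(7 5 6; 0 2 -2) = Δ·Π!·Σ² = 11767/1385670  (sign +1)
combine: 4πI² = 2145·420/46189·11767/1385670 = 2471070/14919047
take √, sign -1: I = -0.11480665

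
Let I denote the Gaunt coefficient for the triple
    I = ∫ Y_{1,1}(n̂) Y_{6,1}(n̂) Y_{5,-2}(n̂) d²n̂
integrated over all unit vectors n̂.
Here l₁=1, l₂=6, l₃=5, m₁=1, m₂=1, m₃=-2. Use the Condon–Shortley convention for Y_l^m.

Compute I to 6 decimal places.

-0.129207

Rules hold: Σm=0, L=12 even, 5≤5≤7.
N = 3·13·11 = 429
Δ = 2!·0!·10!/13! = 1/858
Racah Σ t=1..1: t=1:−1/14400 = -1/14400
⇒ 3j(1 6 5; 0 0 0)² = 6/143, sgn +1
Racah Σ t=0..0: t=0:+1/60480 = 1/60480
⇒ 3j(1 6 5; 1 1 -2)² = 5/429, sgn -1
4πI² = N·(3j₀)²·(3jₘ)² = 30/143
I = -1·√(0.20979/4π) = -0.12920749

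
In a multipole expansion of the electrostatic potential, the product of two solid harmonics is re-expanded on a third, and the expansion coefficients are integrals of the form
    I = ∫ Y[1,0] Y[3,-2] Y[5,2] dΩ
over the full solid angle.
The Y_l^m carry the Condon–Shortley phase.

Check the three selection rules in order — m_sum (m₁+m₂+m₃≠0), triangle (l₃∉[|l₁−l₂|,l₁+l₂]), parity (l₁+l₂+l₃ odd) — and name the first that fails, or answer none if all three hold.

azimuthal sum: 0 − 2 + 2 = 0  ✓
2 ≤ 5 ≤ 4 (triangle on l)  ✗
L = 1 + 3 + 5 = 9 (odd)

triangle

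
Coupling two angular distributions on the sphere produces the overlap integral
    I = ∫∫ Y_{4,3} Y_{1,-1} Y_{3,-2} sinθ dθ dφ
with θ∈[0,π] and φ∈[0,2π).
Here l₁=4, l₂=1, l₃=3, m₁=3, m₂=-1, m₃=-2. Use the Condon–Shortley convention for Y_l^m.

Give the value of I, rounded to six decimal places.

-0.282095

Rules hold: Σm=0, L=8 even, 3≤3≤5.
N = 9·3·7 = 189
Δ = 2!·6!·0!/9! = 1/252
Racah Σ t=1..1: t=1:−1/36 = -1/36
⇒ 3j(4 1 3; 0 0 0)² = 4/63, sgn +1
Racah Σ t=0..0: t=0:+1/240 = 1/240
⇒ 3j(4 1 3; 3 -1 -2)² = 1/12, sgn -1
4πI² = N·(3j₀)²·(3jₘ)² = 1/1
I = -1·√(1/4π) = -0.28209479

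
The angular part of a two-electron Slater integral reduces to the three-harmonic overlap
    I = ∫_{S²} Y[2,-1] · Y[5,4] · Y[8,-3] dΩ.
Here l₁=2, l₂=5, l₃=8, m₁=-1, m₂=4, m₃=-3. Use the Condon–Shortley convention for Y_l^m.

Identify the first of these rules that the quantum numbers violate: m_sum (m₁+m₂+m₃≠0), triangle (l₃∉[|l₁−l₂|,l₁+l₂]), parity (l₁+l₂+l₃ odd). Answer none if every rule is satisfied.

triangle

m₁+m₂+m₃ = -1 + 4 − 3 = 0  ✓
triangle: |2−5|=3 ≤ l₃=8 ≤ 2+5=7  ✗
parity: l₁+l₂+l₃ = 15 is odd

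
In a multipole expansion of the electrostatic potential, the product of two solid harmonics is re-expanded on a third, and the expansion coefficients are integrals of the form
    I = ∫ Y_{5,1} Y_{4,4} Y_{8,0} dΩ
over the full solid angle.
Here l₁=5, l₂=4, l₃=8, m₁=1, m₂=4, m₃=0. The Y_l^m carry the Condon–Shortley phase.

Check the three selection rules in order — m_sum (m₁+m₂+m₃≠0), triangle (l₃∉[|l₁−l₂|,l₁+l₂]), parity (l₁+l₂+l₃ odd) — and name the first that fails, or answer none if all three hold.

m_sum

azimuthal sum: 1 + 4 + 0 = 5  ✗
1 ≤ 8 ≤ 9 (triangle on l)
L = 5 + 4 + 8 = 17 (odd)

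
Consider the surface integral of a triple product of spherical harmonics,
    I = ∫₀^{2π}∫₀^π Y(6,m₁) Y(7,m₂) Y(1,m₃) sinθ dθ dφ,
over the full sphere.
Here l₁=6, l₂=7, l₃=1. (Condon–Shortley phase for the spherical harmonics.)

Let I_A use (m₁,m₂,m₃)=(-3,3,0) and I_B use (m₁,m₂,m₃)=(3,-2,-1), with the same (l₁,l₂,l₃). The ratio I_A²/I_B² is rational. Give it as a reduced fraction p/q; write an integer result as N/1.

4/1

Same 6,7,1: normalisation and zero-m 3j drop out of the ratio.
A: Δ: 12! 0! 2! / 15! → 1/1365; sum: t=9:−1/2177280 = -1/2177280; 3j²(6 7 1; -3 3 0) = Δ·Π!·Σ² = 8/273  (sign +1)
B: Δ: 12! 0! 2! / 15! → 1/1365; sum: t=3:−1/4354560 = -1/4354560; 3j²(6 7 1; 3 -2 -1) = Δ·Π!·Σ² = 2/273  (sign -1)
I_A²/I_B² = (8/273)/(2/273) = 4/1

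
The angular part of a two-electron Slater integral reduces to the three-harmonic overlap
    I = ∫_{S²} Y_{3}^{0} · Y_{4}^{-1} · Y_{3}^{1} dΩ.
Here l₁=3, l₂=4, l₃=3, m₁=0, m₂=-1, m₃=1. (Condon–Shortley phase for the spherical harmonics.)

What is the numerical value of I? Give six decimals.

-0.099323

Rules hold: Σm=0, L=10 even, 1≤3≤7.
N = 7·9·7 = 441
Δ = 4!·2!·4!/11! = 1/34650
Racah Σ t=1..3: t=1:−1/72 t=2:+1/16 t=3:−1/72 = 5/144
⇒ 3j(3 4 3; 0 0 0)² = 2/77, sgn -1
Racah Σ t=1..3: t=1:−1/48 t=2:+1/24 t=3:−1/288 = 5/288
⇒ 3j(3 4 3; 0 -1 1)² = 5/462, sgn +1
4πI² = N·(3j₀)²·(3jₘ)² = 15/121
I = -1·√(0.123967/4π) = -0.09932258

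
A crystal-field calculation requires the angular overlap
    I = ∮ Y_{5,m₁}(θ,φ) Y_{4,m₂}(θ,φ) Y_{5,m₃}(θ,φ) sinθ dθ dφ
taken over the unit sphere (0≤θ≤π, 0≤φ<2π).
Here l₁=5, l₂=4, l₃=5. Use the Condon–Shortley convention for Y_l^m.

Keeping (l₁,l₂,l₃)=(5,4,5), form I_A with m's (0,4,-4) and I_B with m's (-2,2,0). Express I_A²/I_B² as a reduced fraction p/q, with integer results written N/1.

Shared (l₁,l₂,l₃)=(5,4,5): N and (l;000)² cancel in I_A²/I_B².
A: Δ = 4!·6!·4!/15! = 1/3153150; Racah Σ t=4..4: t=4:+1/69120 = 1/69120; ⇒ 3j(5 4 5; 0 4 -4)² = 2/143, sgn -1
B: Δ = 4!·6!·4!/15! = 1/3153150; Racah Σ t=2..4: t=2:+1/11520 t=3:−1/1728 t=4:+1/3456 = -7/34560; ⇒ 3j(5 4 5; -2 2 0)² = 7/858, sgn +1
I_A²/I_B² = (2/143)/(7/858) = 12/7

12/7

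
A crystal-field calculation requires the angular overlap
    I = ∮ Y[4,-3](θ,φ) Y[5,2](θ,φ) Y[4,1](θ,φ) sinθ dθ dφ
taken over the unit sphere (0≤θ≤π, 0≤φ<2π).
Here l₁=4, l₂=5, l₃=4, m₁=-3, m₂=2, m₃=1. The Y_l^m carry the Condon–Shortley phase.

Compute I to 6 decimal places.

0.000000

L=13 odd ⇒ parity kills the (l;000) factor ⇒ I = 0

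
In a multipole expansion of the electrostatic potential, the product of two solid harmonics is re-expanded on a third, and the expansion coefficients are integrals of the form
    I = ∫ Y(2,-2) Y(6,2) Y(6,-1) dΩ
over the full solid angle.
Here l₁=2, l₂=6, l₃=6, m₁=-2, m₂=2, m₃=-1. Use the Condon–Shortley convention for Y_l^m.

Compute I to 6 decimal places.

Σmᵢ = -1 ≠ 0, so the φ-integral vanishes; I = 0

0.000000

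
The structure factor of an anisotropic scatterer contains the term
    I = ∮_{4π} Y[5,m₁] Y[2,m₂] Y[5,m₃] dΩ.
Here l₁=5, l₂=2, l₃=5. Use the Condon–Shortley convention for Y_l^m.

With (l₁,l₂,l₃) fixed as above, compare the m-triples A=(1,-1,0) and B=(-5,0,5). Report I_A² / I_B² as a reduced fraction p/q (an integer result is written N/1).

Same 5,2,5: normalisation and zero-m 3j drop out of the ratio.
A: Δ: 2! 8! 2! / 13! → 1/38610; sum: t=0:+1/1152 t=1:−1/1440 = 1/5760; 3j²(5 2 5; 1 -1 0) = Δ·Π!·Σ² = 1/858  (sign -1)
B: Δ: 2! 8! 2! / 13! → 1/38610; sum: t=2:+1/161280 = 1/161280; 3j²(5 2 5; -5 0 5) = Δ·Π!·Σ² = 15/286  (sign +1)
I_A²/I_B² = (1/858)/(15/286) = 1/45

1/45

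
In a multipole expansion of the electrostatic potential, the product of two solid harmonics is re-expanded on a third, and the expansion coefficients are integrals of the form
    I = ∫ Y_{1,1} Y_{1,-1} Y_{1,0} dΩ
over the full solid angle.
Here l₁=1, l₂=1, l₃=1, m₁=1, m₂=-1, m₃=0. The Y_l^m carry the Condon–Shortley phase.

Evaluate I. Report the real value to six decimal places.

0.000000

Σlᵢ=3 odd — θ-integrand is odd under cosθ→−cosθ; I=0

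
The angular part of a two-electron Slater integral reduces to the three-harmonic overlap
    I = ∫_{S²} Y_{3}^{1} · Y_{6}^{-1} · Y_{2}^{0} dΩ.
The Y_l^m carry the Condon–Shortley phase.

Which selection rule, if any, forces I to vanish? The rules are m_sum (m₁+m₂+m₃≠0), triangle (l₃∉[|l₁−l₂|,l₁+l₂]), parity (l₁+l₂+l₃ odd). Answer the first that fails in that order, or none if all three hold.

azimuthal sum: 1 − 1 + 0 = 0  ✓
3 ≤ 2 ≤ 9 (triangle on l)  ✗
L = 3 + 6 + 2 = 11 (odd)

triangle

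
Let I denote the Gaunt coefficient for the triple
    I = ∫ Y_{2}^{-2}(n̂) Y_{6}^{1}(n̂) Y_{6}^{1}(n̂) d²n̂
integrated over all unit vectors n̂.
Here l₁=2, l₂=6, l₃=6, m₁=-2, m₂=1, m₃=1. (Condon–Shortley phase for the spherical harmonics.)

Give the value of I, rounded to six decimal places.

0.196649

Rules hold: Σm=0, L=14 even, 4≤6≤8.
N = 5·13·13 = 845
Δ = 2!·2!·10!/15! = 1/90090
Racah Σ t=0..2: t=0:+1/69120 t=1:−1/14400 t=2:+1/69120 = -7/172800
⇒ 3j(2 6 6; 0 0 0)² = 14/715, sgn -1
Racah Σ t=2..2: t=2:+1/57600 = 1/57600
⇒ 3j(2 6 6; -2 1 1)² = 21/715, sgn -1
4πI² = N·(3j₀)²·(3jₘ)² = 294/605
I = +1·√(0.48595/4π) = 0.19664868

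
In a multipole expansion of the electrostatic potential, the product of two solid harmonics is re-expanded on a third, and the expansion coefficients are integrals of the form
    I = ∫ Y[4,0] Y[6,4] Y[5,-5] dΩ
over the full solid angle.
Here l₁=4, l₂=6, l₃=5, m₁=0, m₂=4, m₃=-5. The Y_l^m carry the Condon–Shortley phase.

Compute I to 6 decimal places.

0.000000

0 + 4 − 5 = -1 ≠ 0: azimuthal integral kills it; I = 0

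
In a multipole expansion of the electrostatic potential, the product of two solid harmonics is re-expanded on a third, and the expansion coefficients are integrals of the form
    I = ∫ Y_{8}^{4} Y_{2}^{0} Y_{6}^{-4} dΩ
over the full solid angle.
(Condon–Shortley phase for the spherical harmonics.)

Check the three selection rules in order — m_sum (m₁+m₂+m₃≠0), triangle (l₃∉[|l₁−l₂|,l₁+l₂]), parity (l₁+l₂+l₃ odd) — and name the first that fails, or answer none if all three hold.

none

m₁+m₂+m₃ = 4 + 0 − 4 = 0  ✓
triangle: |8−2|=6 ≤ l₃=6 ≤ 8+2=10  ✓
parity: l₁+l₂+l₃ = 16 is even  ✓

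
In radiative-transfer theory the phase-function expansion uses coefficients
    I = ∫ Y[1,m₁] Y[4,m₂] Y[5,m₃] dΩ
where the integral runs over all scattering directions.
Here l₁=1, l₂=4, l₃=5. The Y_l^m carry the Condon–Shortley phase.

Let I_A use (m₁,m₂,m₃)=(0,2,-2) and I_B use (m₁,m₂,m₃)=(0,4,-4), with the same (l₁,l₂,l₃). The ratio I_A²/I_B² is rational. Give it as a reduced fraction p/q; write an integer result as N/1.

7/3

Shared (l₁,l₂,l₃)=(1,4,5): N and (l;000)² cancel in I_A²/I_B².
A: Δ = 0!·2!·8!/11! = 1/495; Racah Σ t=0..0: t=0:+1/1440 = 1/1440; ⇒ 3j(1 4 5; 0 2 -2)² = 7/165, sgn -1
B: Δ = 0!·2!·8!/11! = 1/495; Racah Σ t=0..0: t=0:+1/40320 = 1/40320; ⇒ 3j(1 4 5; 0 4 -4)² = 1/55, sgn -1
I_A²/I_B² = (7/165)/(1/55) = 7/3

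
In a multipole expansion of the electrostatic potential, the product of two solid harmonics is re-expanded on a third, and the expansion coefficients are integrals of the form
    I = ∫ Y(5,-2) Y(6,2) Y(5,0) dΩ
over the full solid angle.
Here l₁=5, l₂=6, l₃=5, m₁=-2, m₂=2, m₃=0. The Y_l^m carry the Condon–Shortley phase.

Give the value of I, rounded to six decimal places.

-0.043391

Rules hold: Σm=0, L=16 even, 1≤5≤11.
N = 11·13·11 = 1573
Δ = 6!·4!·6!/17! = 1/28588560
Racah Σ t=1..5: t=1:−1/345600 t=2:+1/13824 t=3:−1/5184 t=4:+1/13824 t=5:−1/345600 = -7/129600
⇒ 3j(5 6 5; 0 0 0)² = 80/7293, sgn +1
Racah Σ t=3..6: t=3:−1/103680 t=4:+1/13824 t=5:−1/17280 t=6:+1/207360 = 1/103680
⇒ 3j(5 6 5; -2 2 0)² = 10/7293, sgn -1
4πI² = N·(3j₀)²·(3jₘ)² = 800/33813
I = -1·√(0.0236595/4π) = -0.04339086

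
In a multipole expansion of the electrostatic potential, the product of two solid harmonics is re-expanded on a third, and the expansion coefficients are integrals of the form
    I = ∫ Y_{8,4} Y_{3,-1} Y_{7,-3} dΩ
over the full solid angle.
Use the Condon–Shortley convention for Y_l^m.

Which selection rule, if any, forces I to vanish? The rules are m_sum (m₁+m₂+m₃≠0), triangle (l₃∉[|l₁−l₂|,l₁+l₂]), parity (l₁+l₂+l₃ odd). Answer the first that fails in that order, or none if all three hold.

none

m₁+m₂+m₃ = 4 − 1 − 3 = 0  ✓
triangle: |8−3|=5 ≤ l₃=7 ≤ 8+3=11  ✓
parity: l₁+l₂+l₃ = 18 is even  ✓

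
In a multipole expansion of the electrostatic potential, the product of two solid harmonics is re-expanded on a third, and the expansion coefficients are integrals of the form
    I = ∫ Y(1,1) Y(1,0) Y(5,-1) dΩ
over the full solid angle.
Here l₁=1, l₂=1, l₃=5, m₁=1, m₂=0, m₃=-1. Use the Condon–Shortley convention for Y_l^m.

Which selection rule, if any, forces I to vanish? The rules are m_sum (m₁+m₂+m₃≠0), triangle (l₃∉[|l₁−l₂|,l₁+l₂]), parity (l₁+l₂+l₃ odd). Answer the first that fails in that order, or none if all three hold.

triangle

azimuthal sum: 1 + 0 − 1 = 0  ✓
0 ≤ 5 ≤ 2 (triangle on l)  ✗
L = 1 + 1 + 5 = 7 (odd)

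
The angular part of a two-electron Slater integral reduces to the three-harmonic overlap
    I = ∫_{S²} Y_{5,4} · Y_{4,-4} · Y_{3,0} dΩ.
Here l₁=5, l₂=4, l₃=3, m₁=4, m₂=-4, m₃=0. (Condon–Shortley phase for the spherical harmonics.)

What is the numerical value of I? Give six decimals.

m-sum 0 ✓  L=12 even ✓  1≤3≤9 ✓
Π(2lᵢ+1) = 11×9×7 = 693
triangle coeff Δ(5,4,3) = 1/180180
Σ_t [2,4]: t=2:+1/576 t=3:−1/144 t=4:+1/576 = -1/288
(3j)²=20/1001 [(5 4 3; 0 0 0)], sign=+1
Σ_t [0,0]: t=0:+1/8640 = 1/8640
(3j)²=28/715 [(5 4 3; 4 -4 0)], sign=-1
⇒ 4πI² = 1008/1859
I = (-1)√(1008/1859/(4π)) = -0.20772350

-0.207724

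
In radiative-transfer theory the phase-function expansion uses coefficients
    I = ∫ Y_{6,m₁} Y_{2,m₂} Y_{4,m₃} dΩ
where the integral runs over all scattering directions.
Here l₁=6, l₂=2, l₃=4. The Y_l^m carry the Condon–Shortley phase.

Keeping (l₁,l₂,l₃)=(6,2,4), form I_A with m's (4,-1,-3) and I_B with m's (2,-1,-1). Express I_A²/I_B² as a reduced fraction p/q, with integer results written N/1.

15/14

l's match ⇒ only the (l;m) 3-j factors differ between A and B.
A: triangle coeff Δ(6,2,4) = 1/6435; Σ_t [1,1]: t=1:−1/30240 = -1/30240; (3j)²=16/429 [(6 2 4; 4 -1 -3)], sign=+1
B: triangle coeff Δ(6,2,4) = 1/6435; Σ_t [1,1]: t=1:−1/4320 = -1/4320; (3j)²=224/6435 [(6 2 4; 2 -1 -1)], sign=+1
I_A²/I_B² = (16/429)/(224/6435) = 15/14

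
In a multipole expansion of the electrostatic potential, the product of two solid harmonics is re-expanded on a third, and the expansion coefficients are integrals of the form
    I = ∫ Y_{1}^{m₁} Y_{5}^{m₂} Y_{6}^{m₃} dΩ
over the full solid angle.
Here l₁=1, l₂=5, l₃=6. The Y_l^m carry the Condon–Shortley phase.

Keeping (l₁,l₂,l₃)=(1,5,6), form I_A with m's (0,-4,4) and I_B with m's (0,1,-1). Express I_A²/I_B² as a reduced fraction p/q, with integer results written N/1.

Shared (l₁,l₂,l₃)=(1,5,6): N and (l;000)² cancel in I_A²/I_B².
A: Δ = 0!·2!·10!/13! = 1/858; Racah Σ t=0..0: t=0:+1/362880 = 1/362880; ⇒ 3j(1 5 6; 0 -4 4)² = 10/429, sgn +1
B: Δ = 0!·2!·10!/13! = 1/858; Racah Σ t=0..0: t=0:+1/17280 = 1/17280; ⇒ 3j(1 5 6; 0 1 -1)² = 35/858, sgn -1
I_A²/I_B² = (10/429)/(35/858) = 4/7

4/7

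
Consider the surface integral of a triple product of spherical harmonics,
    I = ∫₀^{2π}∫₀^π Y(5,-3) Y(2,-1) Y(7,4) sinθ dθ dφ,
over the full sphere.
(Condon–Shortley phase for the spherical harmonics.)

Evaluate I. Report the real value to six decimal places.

Rules hold: Σm=0, L=14 even, 3≤7≤7.
N = 11·5·15 = 825
Δ = 0!·10!·4!/15! = 1/15015
Racah Σ t=0..0: t=0:+1/57600 = 1/57600
⇒ 3j(5 2 7; 0 0 0)² = 21/715, sgn -1
Racah Σ t=0..0: t=0:+1/483840 = 1/483840
⇒ 3j(5 2 7; -3 -1 4)² = 3/91, sgn -1
4πI² = N·(3j₀)²·(3jₘ)² = 135/169
I = +1·√(0.798817/4π) = 0.25212656

0.252127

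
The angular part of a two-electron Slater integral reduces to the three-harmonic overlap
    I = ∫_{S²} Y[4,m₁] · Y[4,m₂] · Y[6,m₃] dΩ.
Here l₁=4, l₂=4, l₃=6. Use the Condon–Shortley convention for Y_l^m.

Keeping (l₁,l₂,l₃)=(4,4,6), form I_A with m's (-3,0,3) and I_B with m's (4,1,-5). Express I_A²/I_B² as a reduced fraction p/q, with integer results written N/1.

25/66

l's match ⇒ only the (l;m) 3-j factors differ between A and B.
A: triangle coeff Δ(4,4,6) = 1/1261260; Σ_t [1,2]: t=1:−1/25920 t=2:+1/11520 = 1/20736; (3j)²=5/429 [(4 4 6; -3 0 3)], sign=-1
B: triangle coeff Δ(4,4,6) = 1/1261260; Σ_t [0,0]: t=0:+1/172800 = 1/172800; (3j)²=2/65 [(4 4 6; 4 1 -5)], sign=-1
I_A²/I_B² = (5/429)/(2/65) = 25/66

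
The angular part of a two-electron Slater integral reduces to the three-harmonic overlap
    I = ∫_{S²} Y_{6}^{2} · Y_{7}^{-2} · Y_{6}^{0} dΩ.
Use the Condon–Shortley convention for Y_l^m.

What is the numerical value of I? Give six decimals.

l₁+l₂+l₃=19 is odd: 3j(l;000)=0 ⇒ I=0

0.000000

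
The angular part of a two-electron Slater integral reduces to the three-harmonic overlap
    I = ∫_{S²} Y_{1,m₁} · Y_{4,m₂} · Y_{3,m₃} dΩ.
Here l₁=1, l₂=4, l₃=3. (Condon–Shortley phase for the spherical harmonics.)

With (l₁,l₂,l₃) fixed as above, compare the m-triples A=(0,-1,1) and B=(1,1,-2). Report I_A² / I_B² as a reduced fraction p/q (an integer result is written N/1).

l's match ⇒ only the (l;m) 3-j factors differ between A and B.
A: triangle coeff Δ(1,4,3) = 1/252; Σ_t [1,1]: t=1:−1/48 = -1/48; (3j)²=5/84 [(1 4 3; 0 -1 1)], sign=-1
B: triangle coeff Δ(1,4,3) = 1/252; Σ_t [0,0]: t=0:+1/240 = 1/240; (3j)²=1/84 [(1 4 3; 1 1 -2)], sign=-1
I_A²/I_B² = (5/84)/(1/84) = 5/1

5/1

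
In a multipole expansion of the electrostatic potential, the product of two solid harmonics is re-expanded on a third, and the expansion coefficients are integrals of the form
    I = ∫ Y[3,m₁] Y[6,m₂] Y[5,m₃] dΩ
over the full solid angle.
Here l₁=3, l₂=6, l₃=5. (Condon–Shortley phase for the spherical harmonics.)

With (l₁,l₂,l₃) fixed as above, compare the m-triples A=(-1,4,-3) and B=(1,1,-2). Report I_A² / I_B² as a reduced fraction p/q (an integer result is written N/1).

Same 3,6,5: normalisation and zero-m 3j drop out of the ratio.
A: Δ: 4! 2! 8! / 15! → 1/675675; sum: t=2:+1/322560 t=3:−1/30240 t=4:+1/69120 = -1/64512; 3j²(3 6 5; -1 4 -3) = Δ·Π!·Σ² = 10/1001  (sign -1)
B: Δ: 4! 2! 8! / 15! → 1/675675; sum: t=0:+1/241920 t=1:−1/8640 t=2:+1/5760 = 1/16128; 3j²(3 6 5; 1 1 -2) = Δ·Π!·Σ² = 5/1001  (sign -1)
I_A²/I_B² = (10/1001)/(5/1001) = 2/1

2/1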